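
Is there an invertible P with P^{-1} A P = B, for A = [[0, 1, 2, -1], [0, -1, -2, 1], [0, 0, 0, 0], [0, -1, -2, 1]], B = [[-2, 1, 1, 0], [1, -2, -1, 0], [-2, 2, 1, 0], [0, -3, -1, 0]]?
No.

trace(A) = 0 but trace(B) = -3. The trace is a similarity invariant, so A and B are not similar.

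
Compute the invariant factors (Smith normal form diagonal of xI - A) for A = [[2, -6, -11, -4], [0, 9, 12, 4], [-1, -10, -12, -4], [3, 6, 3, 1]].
The Jordan structure of A has elementary divisors (x + 3), (x - 1)^2, (x - 1). Arranging the block sizes at each eigenvalue in decreasing order and taking row products gives the invariant factors.

Invariant factors (smallest first, each dividing the next): x - 1, (x - 1)^2(x + 3).

Check: the last factor (x - 1)^2(x + 3) is the minimal polynomial, and the product (x - 1)^3(x + 3) is the characteristic polynomial.

x - 1, (x - 1)^2(x + 3)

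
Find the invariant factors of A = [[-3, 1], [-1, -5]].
(x + 4)^2

The Jordan structure of A has elementary divisors (x + 4)^2. Arranging the block sizes at each eigenvalue in decreasing order and taking row products gives the invariant factors.

Invariant factors (smallest first, each dividing the next): (x + 4)^2.

Check: the last factor (x + 4)^2 is the minimal polynomial, and the product (x + 4)^2 is the characteristic polynomial.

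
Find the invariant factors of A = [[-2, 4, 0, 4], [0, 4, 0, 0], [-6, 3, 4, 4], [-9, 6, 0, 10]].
The Jordan structure of A has elementary divisors (x - 4)^2, (x - 4)^2. Arranging the block sizes at each eigenvalue in decreasing order and taking row products gives the invariant factors.

Invariant factors (smallest first, each dividing the next): (x - 4)^2, (x - 4)^2.

Check: the last factor (x - 4)^2 is the minimal polynomial, and the product (x - 4)^4 is the characteristic polynomial.

(x - 4)^2, (x - 4)^2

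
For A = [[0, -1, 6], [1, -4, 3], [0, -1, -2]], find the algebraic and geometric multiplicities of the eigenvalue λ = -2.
algebraic multiplicity 3, geometric multiplicity 1

The characteristic polynomial is (x + 2)^3, so the factor x + 2 appears with exponent 3: the algebraic multiplicity is 3.

rank(A + 2I) = 2, so the eigenspace has dimension 3 - 2 = 1: the geometric multiplicity is 1.

Since 1 < 3, A is not diagonalizable.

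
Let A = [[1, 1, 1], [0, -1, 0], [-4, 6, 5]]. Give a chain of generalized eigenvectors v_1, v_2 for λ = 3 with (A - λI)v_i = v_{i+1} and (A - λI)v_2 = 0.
We seek v_1 ∈ ker((A - 3I)^2) \ ker(A - 3I), then set v_{i+1} = (A - 3I) v_i.

One such chain is v_1 = [[0, 0, 1]]^T, v_2 = [[1, 0, 2]]^T. Check: (A - 3I) v_2 = [[0, 0, 0]]^T = 0.

v_1 = [[0, 0, 1]]^T, v_2 = [[1, 0, 2]]^T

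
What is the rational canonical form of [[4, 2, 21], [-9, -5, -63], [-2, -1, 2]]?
The invariant factors of A (the non-unit diagonal entries of the Smith normal form of xI - A over ℚ[x]) are (x - 5)(x - 1)(x + 5), each dividing the next. The characteristic polynomial is their product, (x - 5)(x - 1)(x + 5).

The rational canonical form is the block-diagonal matrix of companion matrices C(f_i):
R = [[0, 0, -25], [1, 0, 25], [0, 1, 1]].

R = [[0, 0, -25], [1, 0, 25], [0, 1, 1]]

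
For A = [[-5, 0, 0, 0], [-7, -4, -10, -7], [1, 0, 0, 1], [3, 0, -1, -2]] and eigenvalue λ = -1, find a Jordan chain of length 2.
v_1 = [[0, 0, -2, 3]]^T, v_2 = [[0, -1, 1, -1]]^T

We seek v_1 ∈ ker((A + I)^2) \ ker(A + I), then set v_{i+1} = (A + I) v_i.

One such chain is v_1 = [[0, 0, -2, 3]]^T, v_2 = [[0, -1, 1, -1]]^T. Check: (A + I) v_2 = [[0, 0, 0, 0]]^T = 0.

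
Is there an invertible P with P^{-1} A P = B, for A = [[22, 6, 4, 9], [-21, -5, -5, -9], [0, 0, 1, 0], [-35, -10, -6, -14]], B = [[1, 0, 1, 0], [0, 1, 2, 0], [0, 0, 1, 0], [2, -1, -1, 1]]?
Two matrices over a field are similar if and only if they have the same invariant factors.

Both A and B have characteristic polynomial (x - 1)^4 and minimal polynomial (x - 1)^2. Computing further, both have invariant factors (x - 1)^2, (x - 1)^2. Hence A and B are similar.

Yes.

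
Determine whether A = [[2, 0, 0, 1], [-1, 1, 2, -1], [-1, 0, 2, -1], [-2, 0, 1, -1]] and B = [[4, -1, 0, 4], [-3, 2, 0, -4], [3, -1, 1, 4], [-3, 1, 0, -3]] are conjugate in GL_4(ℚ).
Both have characteristic polynomial (x - 1)^4, but the minimal polynomial of A is (x - 1)^3 while the minimal polynomial of B is (x - 1)^2. The minimal polynomial is a similarity invariant, so A and B are not similar.

No.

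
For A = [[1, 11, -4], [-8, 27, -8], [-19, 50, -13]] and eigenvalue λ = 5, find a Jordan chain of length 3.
v_1 = [[4, 7, 15]]^T, v_2 = [[1, 2, 4]]^T, v_3 = [[2, 4, 9]]^T

We seek v_1 ∈ ker((A - 5I)^3) \ ker((A - 5I)^2), then set v_{i+1} = (A - 5I) v_i.

One such chain is v_1 = [[4, 7, 15]]^T, v_2 = [[1, 2, 4]]^T, v_3 = [[2, 4, 9]]^T. Check: (A - 5I) v_3 = [[0, 0, 0]]^T = 0.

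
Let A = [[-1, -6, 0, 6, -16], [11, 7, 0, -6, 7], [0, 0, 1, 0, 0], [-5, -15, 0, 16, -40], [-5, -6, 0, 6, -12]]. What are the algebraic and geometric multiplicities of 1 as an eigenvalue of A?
algebraic multiplicity 3, geometric multiplicity 3

The characteristic polynomial is (x - 4)^2(x - 1)^3, so the factor x - 1 appears with exponent 3: the algebraic multiplicity is 3.

rank(A - I) = 2, so the eigenspace has dimension 5 - 2 = 3: the geometric multiplicity is 3.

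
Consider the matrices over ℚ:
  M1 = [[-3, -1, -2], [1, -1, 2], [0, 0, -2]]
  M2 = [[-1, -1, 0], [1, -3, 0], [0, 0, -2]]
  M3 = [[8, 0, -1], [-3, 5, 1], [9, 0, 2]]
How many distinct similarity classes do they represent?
2 classes: {M1, M2}, {M3}

Characteristic polynomials: χ_{M1} = (x + 2)^3, χ_{M2} = (x + 2)^3, χ_{M3} = (x - 5)^3.

{M1, M2}: invariant factors x + 2, (x + 2)^2.

{M3}: invariant factors x - 5, (x - 5)^2.

Matrices are similar if and only if their invariant-factor lists agree; the partition into similarity classes is {M1, M2}, {M3}.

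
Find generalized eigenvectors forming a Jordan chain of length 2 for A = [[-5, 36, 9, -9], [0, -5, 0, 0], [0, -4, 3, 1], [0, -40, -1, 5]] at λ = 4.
v_1 = [[-1, 0, -2, -1]]^T, v_2 = [[0, 0, 1, 1]]^T

We seek v_1 ∈ ker((A - 4I)^2) \ ker(A - 4I), then set v_{i+1} = (A - 4I) v_i.

One such chain is v_1 = [[-1, 0, -2, -1]]^T, v_2 = [[0, 0, 1, 1]]^T. Check: (A - 4I) v_2 = [[0, 0, 0, 0]]^T = 0.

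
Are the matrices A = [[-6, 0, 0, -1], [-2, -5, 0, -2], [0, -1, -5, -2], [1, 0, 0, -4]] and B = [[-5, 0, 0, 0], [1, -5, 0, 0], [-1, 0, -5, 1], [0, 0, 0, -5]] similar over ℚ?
Yes.

Two matrices over a field are similar if and only if they have the same invariant factors.

Both A and B have characteristic polynomial (x + 5)^4 and minimal polynomial (x + 5)^2. Computing further, both have invariant factors (x + 5)^2, (x + 5)^2. Hence A and B are similar.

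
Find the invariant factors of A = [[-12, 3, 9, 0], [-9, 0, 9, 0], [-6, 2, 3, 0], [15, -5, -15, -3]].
x + 3, x + 3, (x + 3)^2

The Jordan structure of A has elementary divisors (x + 3)^2, (x + 3), (x + 3). Arranging the block sizes at each eigenvalue in decreasing order and taking row products gives the invariant factors.

Invariant factors (smallest first, each dividing the next): x + 3, x + 3, (x + 3)^2.

Check: the last factor (x + 3)^2 is the minimal polynomial, and the product (x + 3)^4 is the characteristic polynomial.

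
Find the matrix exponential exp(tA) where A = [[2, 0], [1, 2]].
A has Jordan form J = [[2, 1], [0, 2]] with A = PJP^{-1}, so e^{tA} = P e^{tJ} P^{-1}.

For a Jordan block J_k(λ), e^{tJ_k(λ)} = e^{λt} · (I + tN + t^2 N^2/2! + ... + t^{k-1} N^{k-1}/(k-1)!) where N is the nilpotent superdiagonal part.

Assembling the blocks and conjugating back gives the entries of e^{tA} as shown above.

e^{tA} = [[e^{2*t}, 0], [t*e^{2*t}, e^{2*t}]]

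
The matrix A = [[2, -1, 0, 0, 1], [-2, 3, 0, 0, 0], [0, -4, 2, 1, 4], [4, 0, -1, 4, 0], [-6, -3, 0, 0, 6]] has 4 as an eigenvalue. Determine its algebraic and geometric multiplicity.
The characteristic polynomial is (x - 4)^2(x - 3)^3, so the factor x - 4 appears with exponent 2: the algebraic multiplicity is 2.

rank(A - 4I) = 4, so the eigenspace has dimension 5 - 4 = 1: the geometric multiplicity is 1.

Since 1 < 2, A is not diagonalizable.

algebraic multiplicity 2, geometric multiplicity 1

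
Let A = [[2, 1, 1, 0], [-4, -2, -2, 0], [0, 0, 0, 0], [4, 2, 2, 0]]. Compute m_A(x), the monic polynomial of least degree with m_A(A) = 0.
The characteristic polynomial factors as x^4. The minimal polynomial is ∏(x - λ)^{k_λ} where k_λ is the size of the largest Jordan block at λ.

For λ = 0: rank(A) = 1, and the largest Jordan block has size 2 (the smallest k with rank(A^k) = rank(A^(k+1))).

So m_A(x) = x^2.

m_A(x) = x^2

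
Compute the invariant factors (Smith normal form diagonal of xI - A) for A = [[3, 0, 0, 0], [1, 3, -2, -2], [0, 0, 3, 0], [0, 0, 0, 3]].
x - 3, x - 3, (x - 3)^2

The Jordan structure of A has elementary divisors (x - 3)^2, (x - 3), (x - 3). Arranging the block sizes at each eigenvalue in decreasing order and taking row products gives the invariant factors.

Invariant factors (smallest first, each dividing the next): x - 3, x - 3, (x - 3)^2.

Check: the last factor (x - 3)^2 is the minimal polynomial, and the product (x - 3)^4 is the characteristic polynomial.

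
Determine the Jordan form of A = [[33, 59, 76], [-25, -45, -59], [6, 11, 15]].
J = [[1, 1, 0], [0, 1, 1], [0, 0, 1]]

The characteristic polynomial is det(xI - A) = (x - 1)^3, so the eigenvalues are 1 (algebraic multiplicity 3).

For λ = 1: rank(A - I) = 2, rank((A - I)^2) = 1, rank((A - I)^3) = 0. The eigenspace has dimension 3 - 2 = 1, so there is 1 Jordan block; the rank sequence gives block sizes [3].

Assembling the blocks gives the Jordan form J above.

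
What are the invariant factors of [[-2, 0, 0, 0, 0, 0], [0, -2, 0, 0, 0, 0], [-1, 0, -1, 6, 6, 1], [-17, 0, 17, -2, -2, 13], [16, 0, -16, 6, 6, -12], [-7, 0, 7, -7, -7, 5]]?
The Jordan structure of A has elementary divisors (x + 2), (x + 2), (x + 2), x, (x - 5)^2. Arranging the block sizes at each eigenvalue in decreasing order and taking row products gives the invariant factors.

Invariant factors (smallest first, each dividing the next): x + 2, x + 2, x(x - 5)^2(x + 2).

Check: the last factor x(x - 5)^2(x + 2) is the minimal polynomial, and the product x(x - 5)^2(x + 2)^3 is the characteristic polynomial.

x + 2, x + 2, x(x - 5)^2(x + 2)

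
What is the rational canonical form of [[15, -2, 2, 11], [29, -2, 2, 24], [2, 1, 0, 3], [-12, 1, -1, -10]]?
The invariant factors of A (the non-unit diagonal entries of the Smith normal form of xI - A over ℚ[x]) are (x - 3)(x^3 + 3x + 3), each dividing the next. The characteristic polynomial is their product, (x - 3)(x^3 + 3x + 3).

The rational canonical form is the block-diagonal matrix of companion matrices C(f_i):
R = [[0, 0, 0, 9], [1, 0, 0, 6], [0, 1, 0, -3], [0, 0, 1, 3]].

Note the characteristic polynomial does not split into linear factors over ℚ, so A has no Jordan form over ℚ; the rational canonical form exists over any field.

R = [[0, 0, 0, 9], [1, 0, 0, 6], [0, 1, 0, -3], [0, 0, 1, 3]]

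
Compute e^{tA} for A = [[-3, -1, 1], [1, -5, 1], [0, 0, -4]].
e^{tA} = [[(t + 1)*e^{-4*t}, -t*e^{-4*t}, t*e^{-4*t}], [t*e^{-4*t}, (1 - t)*e^{-4*t}, t*e^{-4*t}], [0, 0, e^{-4*t}]]

A has Jordan form J = [[-4, 1, 0], [0, -4, 0], [0, 0, -4]] with A = PJP^{-1}, so e^{tA} = P e^{tJ} P^{-1}.

For a Jordan block J_k(λ), e^{tJ_k(λ)} = e^{λt} · (I + tN + t^2 N^2/2! + ... + t^{k-1} N^{k-1}/(k-1)!) where N is the nilpotent superdiagonal part.

Assembling the blocks and conjugating back gives the entries of e^{tA} as shown above.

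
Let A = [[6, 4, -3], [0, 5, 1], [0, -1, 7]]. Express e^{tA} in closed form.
A has Jordan form J = [[6, 1, 0], [0, 6, 1], [0, 0, 6]] with A = PJP^{-1}, so e^{tA} = P e^{tJ} P^{-1}.

For a Jordan block J_k(λ), e^{tJ_k(λ)} = e^{λt} · (I + tN + t^2 N^2/2! + ... + t^{k-1} N^{k-1}/(k-1)!) where N is the nilpotent superdiagonal part.

Assembling the blocks and conjugating back gives the entries of e^{tA} as shown above.

e^{tA} = [[e^{6*t}, t*(8 - t)*e^{6*t}/2, t*(t - 6)*e^{6*t}/2], [0, (1 - t)*e^{6*t}, t*e^{6*t}], [0, -t*e^{6*t}, (t + 1)*e^{6*t}]]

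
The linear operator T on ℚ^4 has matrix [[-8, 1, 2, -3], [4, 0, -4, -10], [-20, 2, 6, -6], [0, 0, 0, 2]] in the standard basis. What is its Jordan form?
The characteristic polynomial is det(xI - A) = (x - 2)^2(x + 2)^2, so the eigenvalues are -2 (algebraic multiplicity 2), 2 (algebraic multiplicity 2).

For λ = -2: rank(A + 2I) = 3, rank((A + 2I)^2) = 2. The eigenspace has dimension 4 - 3 = 1, so there is 1 Jordan block; the rank sequence gives block sizes [2].

For λ = 2: rank(A - 2I) = 2. The eigenspace has dimension 4 - 2 = 2, so there are 2 Jordan blocks; the rank sequence gives block sizes [1, 1].

Assembling the blocks gives the Jordan form J above.

J = [[-2, 1, 0, 0], [0, -2, 0, 0], [0, 0, 2, 0], [0, 0, 0, 2]]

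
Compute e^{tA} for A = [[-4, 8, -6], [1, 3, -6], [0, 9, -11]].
A has Jordan form J = [[-5, 1, 0], [0, -5, 0], [0, 0, -2]] with A = PJP^{-1}, so e^{tA} = P e^{tJ} P^{-1}.

For a Jordan block J_k(λ), e^{tJ_k(λ)} = e^{λt} · (I + tN + t^2 N^2/2! + ... + t^{k-1} N^{k-1}/(k-1)!) where N is the nilpotent superdiagonal part.

Assembling the blocks and conjugating back gives the entries of e^{tA} as shown above.

e^{tA} = [[(-2*t + e^{3*t})*e^{-5*t}, 2*(t + e^{3*t} - 1)*e^{-5*t}, 2*(1 - e^{3*t})*e^{-5*t}], [(-2*t + e^{3*t} - 1)*e^{-5*t}, (2*t + 2*e^{3*t} - 1)*e^{-5*t}, 2*(1 - e^{3*t})*e^{-5*t}], [(-3*t + e^{3*t} - 1)*e^{-5*t}, (3*t + 2*e^{3*t} - 2)*e^{-5*t}, (3 - 2*e^{3*t})*e^{-5*t}]]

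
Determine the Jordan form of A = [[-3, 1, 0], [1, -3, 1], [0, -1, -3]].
The characteristic polynomial is det(xI - A) = (x + 3)^3, so the eigenvalues are -3 (algebraic multiplicity 3).

For λ = -3: rank(A + 3I) = 2, rank((A + 3I)^2) = 1, rank((A + 3I)^3) = 0. The eigenspace has dimension 3 - 2 = 1, so there is 1 Jordan block; the rank sequence gives block sizes [3].

Assembling the blocks gives the Jordan form J above.

J = [[-3, 1, 0], [0, -3, 1], [0, 0, -3]]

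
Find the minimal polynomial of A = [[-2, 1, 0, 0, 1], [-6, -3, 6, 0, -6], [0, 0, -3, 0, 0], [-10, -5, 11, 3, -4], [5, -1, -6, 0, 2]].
m_A(x) = (x - 3)^2(x + 3)^2

The characteristic polynomial factors as (x - 3)^2(x + 3)^3. The minimal polynomial is ∏(x - λ)^{k_λ} where k_λ is the size of the largest Jordan block at λ.

For λ = -3: rank(A + 3I) = 3, and the largest Jordan block has size 2 (the smallest k with rank((A + 3I)^k) = rank((A + 3I)^(k+1))).
For λ = 3: rank(A - 3I) = 4, and the largest Jordan block has size 2 (the smallest k with rank((A - 3I)^k) = rank((A - 3I)^(k+1))).

So m_A(x) = (x - 3)^2(x + 3)^2.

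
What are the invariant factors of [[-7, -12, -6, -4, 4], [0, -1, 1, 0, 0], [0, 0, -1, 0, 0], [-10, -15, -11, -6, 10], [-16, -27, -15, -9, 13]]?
x + 1, (x - 4)(x + 1)^2(x + 3)

The Jordan structure of A has elementary divisors (x + 3), (x + 1)^2, (x + 1), (x - 4). Arranging the block sizes at each eigenvalue in decreasing order and taking row products gives the invariant factors.

Invariant factors (smallest first, each dividing the next): x + 1, (x - 4)(x + 1)^2(x + 3).

Check: the last factor (x - 4)(x + 1)^2(x + 3) is the minimal polynomial, and the product (x - 4)(x + 1)^3(x + 3) is the characteristic polynomial.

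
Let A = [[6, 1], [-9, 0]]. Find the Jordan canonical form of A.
The characteristic polynomial is det(xI - A) = (x - 3)^2, so the eigenvalues are 3 (algebraic multiplicity 2).

For λ = 3: rank(A - 3I) = 1, rank((A - 3I)^2) = 0. The eigenspace has dimension 2 - 1 = 1, so there is 1 Jordan block; the rank sequence gives block sizes [2].

Assembling the blocks gives the Jordan form J above.

J = [[3, 1], [0, 3]]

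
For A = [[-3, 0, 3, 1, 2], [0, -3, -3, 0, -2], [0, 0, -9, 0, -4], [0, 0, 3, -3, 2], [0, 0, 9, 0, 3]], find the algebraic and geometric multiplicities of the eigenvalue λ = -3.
algebraic multiplicity 5, geometric multiplicity 3

The characteristic polynomial is (x + 3)^5, so the factor x + 3 appears with exponent 5: the algebraic multiplicity is 5.

rank(A + 3I) = 2, so the eigenspace has dimension 5 - 2 = 3: the geometric multiplicity is 3.

Since 3 < 5, A is not diagonalizable.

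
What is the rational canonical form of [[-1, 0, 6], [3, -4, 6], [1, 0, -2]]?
The invariant factors of A (the non-unit diagonal entries of the Smith normal form of xI - A over ℚ[x]) are x + 4, (x - 1)(x + 4), each dividing the next. The characteristic polynomial is their product, (x - 1)(x + 4)^2.

The rational canonical form is the block-diagonal matrix of companion matrices C(f_i):
R = [[-4, 0, 0], [0, 0, 4], [0, 1, -3]].

R = [[-4, 0, 0], [0, 0, 4], [0, 1, -3]]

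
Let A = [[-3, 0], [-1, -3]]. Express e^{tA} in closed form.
e^{tA} = [[e^{-3*t}, 0], [-t*e^{-3*t}, e^{-3*t}]]

A has Jordan form J = [[-3, 1], [0, -3]] with A = PJP^{-1}, so e^{tA} = P e^{tJ} P^{-1}.

For a Jordan block J_k(λ), e^{tJ_k(λ)} = e^{λt} · (I + tN + t^2 N^2/2! + ... + t^{k-1} N^{k-1}/(k-1)!) where N is the nilpotent superdiagonal part.

Assembling the blocks and conjugating back gives the entries of e^{tA} as shown above.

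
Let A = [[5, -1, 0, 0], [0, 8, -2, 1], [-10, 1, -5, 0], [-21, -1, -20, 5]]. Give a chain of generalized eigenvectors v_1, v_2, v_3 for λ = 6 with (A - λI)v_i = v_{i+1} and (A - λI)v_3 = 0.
v_1 = [[-1, 0, 1, 2]]^T, v_2 = [[1, 0, -1, -1]]^T, v_3 = [[-1, 1, 1, 0]]^T

We seek v_1 ∈ ker((A - 6I)^3) \ ker((A - 6I)^2), then set v_{i+1} = (A - 6I) v_i.

One such chain is v_1 = [[-1, 0, 1, 2]]^T, v_2 = [[1, 0, -1, -1]]^T, v_3 = [[-1, 1, 1, 0]]^T. Check: (A - 6I) v_3 = [[0, 0, 0, 0]]^T = 0.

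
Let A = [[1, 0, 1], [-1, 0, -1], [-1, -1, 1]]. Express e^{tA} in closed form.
A has Jordan form J = [[0, 0, 0], [0, 1, 1], [0, 0, 1]] with A = PJP^{-1}, so e^{tA} = P e^{tJ} P^{-1}.

For a Jordan block J_k(λ), e^{tJ_k(λ)} = e^{λt} · (I + tN + t^2 N^2/2! + ... + t^{k-1} N^{k-1}/(k-1)!) where N is the nilpotent superdiagonal part.

Assembling the blocks and conjugating back gives the entries of e^{tA} as shown above.

e^{tA} = [[-t*e^{t} + 2*e^{t} - 1, -t*e^{t} + e^{t} - 1, t*e^{t}], [t*e^{t} - 2*e^{t} + 2, t*e^{t} - e^{t} + 2, -t*e^{t}], [1 - e^{t}, 1 - e^{t}, e^{t}]]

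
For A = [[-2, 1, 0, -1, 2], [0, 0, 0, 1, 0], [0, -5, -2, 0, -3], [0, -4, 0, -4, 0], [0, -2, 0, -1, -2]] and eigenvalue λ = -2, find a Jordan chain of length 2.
We seek v_1 ∈ ker((A + 2I)^2) \ ker(A + 2I), then set v_{i+1} = (A + 2I) v_i.

One such chain is v_1 = [[2, -2, 0, 4, 3]]^T, v_2 = [[0, 0, 1, 0, 0]]^T. Check: (A + 2I) v_2 = [[0, 0, 0, 0, 0]]^T = 0.

v_1 = [[2, -2, 0, 4, 3]]^T, v_2 = [[0, 0, 1, 0, 0]]^T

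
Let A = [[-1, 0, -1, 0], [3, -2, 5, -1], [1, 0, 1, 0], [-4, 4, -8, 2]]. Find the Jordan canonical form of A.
The characteristic polynomial is det(xI - A) = x^4, so the eigenvalues are 0 (algebraic multiplicity 4).

For λ = 0: rank(A) = 2, rank(A^2) = 0. The eigenspace has dimension 4 - 2 = 2, so there are 2 Jordan blocks; the rank sequence gives block sizes [2, 2].

Assembling the blocks gives the Jordan form J above.

J = [[0, 1, 0, 0], [0, 0, 0, 0], [0, 0, 0, 1], [0, 0, 0, 0]]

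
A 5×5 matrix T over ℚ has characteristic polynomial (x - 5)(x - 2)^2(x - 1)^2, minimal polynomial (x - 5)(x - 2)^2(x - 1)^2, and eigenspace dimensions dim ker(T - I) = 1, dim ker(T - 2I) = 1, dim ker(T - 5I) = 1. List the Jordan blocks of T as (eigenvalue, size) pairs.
Jordan blocks: (1, 2), (2, 2), (5, 1)

λ = 1: algebraic multiplicity 2 (exponent in χ_T), largest block size 2 (exponent in m_T), 1 block (geometric multiplicity). This forces block sizes [2].
λ = 2: algebraic multiplicity 2 (exponent in χ_T), largest block size 2 (exponent in m_T), 1 block (geometric multiplicity). This forces block sizes [2].
λ = 5: algebraic multiplicity 1 (exponent in χ_T), largest block size 1 (exponent in m_T), 1 block (geometric multiplicity). This forces block sizes [1].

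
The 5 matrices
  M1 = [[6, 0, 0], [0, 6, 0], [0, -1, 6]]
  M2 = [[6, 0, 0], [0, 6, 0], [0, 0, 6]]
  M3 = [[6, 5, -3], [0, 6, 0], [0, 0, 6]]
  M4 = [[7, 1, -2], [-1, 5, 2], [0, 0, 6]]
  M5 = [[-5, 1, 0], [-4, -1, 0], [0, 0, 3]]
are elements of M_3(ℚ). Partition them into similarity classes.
Characteristic polynomials: χ_{M1} = (x - 6)^3, χ_{M2} = (x - 6)^3, χ_{M3} = (x - 6)^3, χ_{M4} = (x - 6)^3, χ_{M5} = (x - 3)(x + 3)^2.

{M1, M3, M4}: invariant factors x - 6, (x - 6)^2.

{M2}: invariant factors x - 6, x - 6, x - 6.

{M5}: invariant factors (x - 3)(x + 3)^2.

Matrices are similar if and only if their invariant-factor lists agree; the partition into similarity classes is {M1, M3, M4}, {M2}, {M5}.

3 classes: {M1, M3, M4}, {M2}, {M5}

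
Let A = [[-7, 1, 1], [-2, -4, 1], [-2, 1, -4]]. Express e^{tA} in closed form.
A has Jordan form J = [[-5, 1, 0], [0, -5, 0], [0, 0, -5]] with A = PJP^{-1}, so e^{tA} = P e^{tJ} P^{-1}.

For a Jordan block J_k(λ), e^{tJ_k(λ)} = e^{λt} · (I + tN + t^2 N^2/2! + ... + t^{k-1} N^{k-1}/(k-1)!) where N is the nilpotent superdiagonal part.

Assembling the blocks and conjugating back gives the entries of e^{tA} as shown above.

e^{tA} = [[(1 - 2*t)*e^{-5*t}, t*e^{-5*t}, t*e^{-5*t}], [-2*t*e^{-5*t}, (t + 1)*e^{-5*t}, t*e^{-5*t}], [-2*t*e^{-5*t}, t*e^{-5*t}, (t + 1)*e^{-5*t}]]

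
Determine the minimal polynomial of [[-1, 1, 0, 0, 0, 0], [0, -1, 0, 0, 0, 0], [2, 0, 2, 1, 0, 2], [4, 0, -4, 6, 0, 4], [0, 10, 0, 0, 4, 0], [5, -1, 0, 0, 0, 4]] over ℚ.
The characteristic polynomial factors as (x - 4)^4(x + 1)^2. The minimal polynomial is ∏(x - λ)^{k_λ} where k_λ is the size of the largest Jordan block at λ.

For λ = -1: rank(A + I) = 5, and the largest Jordan block has size 2 (the smallest k with rank((A + I)^k) = rank((A + I)^(k+1))).
For λ = 4: rank(A - 4I) = 3, and the largest Jordan block has size 2 (the smallest k with rank((A - 4I)^k) = rank((A - 4I)^(k+1))).

So m_A(x) = (x - 4)^2(x + 1)^2.

m_A(x) = (x - 4)^2(x + 1)^2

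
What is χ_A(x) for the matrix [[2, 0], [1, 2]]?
xI - A = [[x - 2, 0], [-1, x - 2]].

Expanding det(xI - A) along the first row:
det(xI - A) = + (x - 2)·det([[x - 2]]) - (0)·det([[-1]]).

Evaluating gives χ_A(x) = x^2 - 4x + 4 = (x - 2)^2.

χ_A(x) = (x - 2)^2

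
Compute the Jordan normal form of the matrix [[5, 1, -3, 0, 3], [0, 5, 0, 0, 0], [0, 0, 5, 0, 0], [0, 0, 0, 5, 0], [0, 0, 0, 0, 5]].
J = [[5, 1, 0, 0, 0], [0, 5, 0, 0, 0], [0, 0, 5, 0, 0], [0, 0, 0, 5, 0], [0, 0, 0, 0, 5]]

The characteristic polynomial is det(xI - A) = (x - 5)^5, so the eigenvalues are 5 (algebraic multiplicity 5).

For λ = 5: rank(A - 5I) = 1, rank((A - 5I)^2) = 0. The eigenspace has dimension 5 - 1 = 4, so there are 4 Jordan blocks; the rank sequence gives block sizes [2, 1, 1, 1].

Assembling the blocks gives the Jordan form J above.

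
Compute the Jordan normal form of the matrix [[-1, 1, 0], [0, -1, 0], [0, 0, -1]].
J = [[-1, 1, 0], [0, -1, 0], [0, 0, -1]]

The characteristic polynomial is det(xI - A) = (x + 1)^3, so the eigenvalues are -1 (algebraic multiplicity 3).

For λ = -1: rank(A + I) = 1, rank((A + I)^2) = 0. The eigenspace has dimension 3 - 1 = 2, so there are 2 Jordan blocks; the rank sequence gives block sizes [2, 1].

Assembling the blocks gives the Jordan form J above.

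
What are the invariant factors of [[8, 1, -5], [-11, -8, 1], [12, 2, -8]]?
The Jordan structure of A has elementary divisors (x + 5)^2, (x - 2). Arranging the block sizes at each eigenvalue in decreasing order and taking row products gives the invariant factors.

Invariant factors (smallest first, each dividing the next): (x - 2)(x + 5)^2.

Check: the last factor (x - 2)(x + 5)^2 is the minimal polynomial, and the product (x - 2)(x + 5)^2 is the characteristic polynomial.

(x - 2)(x + 5)^2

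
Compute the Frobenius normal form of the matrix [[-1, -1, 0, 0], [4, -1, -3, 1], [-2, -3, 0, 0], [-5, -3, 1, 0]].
The invariant factors of A (the non-unit diagonal entries of the Smith normal form of xI - A over ℚ[x]) are (x^2 + x - 1)^2, each dividing the next. The characteristic polynomial is their product, (x^2 + x - 1)^2.

The rational canonical form is the block-diagonal matrix of companion matrices C(f_i):
R = [[0, 0, 0, -1], [1, 0, 0, 2], [0, 1, 0, 1], [0, 0, 1, -2]].

Note the characteristic polynomial does not split into linear factors over ℚ, so A has no Jordan form over ℚ; the rational canonical form exists over any field.

R = [[0, 0, 0, -1], [1, 0, 0, 2], [0, 1, 0, 1], [0, 0, 1, -2]]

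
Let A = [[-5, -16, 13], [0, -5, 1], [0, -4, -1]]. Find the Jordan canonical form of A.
The characteristic polynomial is det(xI - A) = (x + 3)^2(x + 5), so the eigenvalues are -5 (algebraic multiplicity 1), -3 (algebraic multiplicity 2).

For λ = -5: algebraic multiplicity 1 gives one 1×1 block.

For λ = -3: rank(A + 3I) = 2, rank((A + 3I)^2) = 1. The eigenspace has dimension 3 - 2 = 1, so there is 1 Jordan block; the rank sequence gives block sizes [2].

Assembling the blocks gives the Jordan form J above.

J = [[-5, 0, 0], [0, -3, 1], [0, 0, -3]]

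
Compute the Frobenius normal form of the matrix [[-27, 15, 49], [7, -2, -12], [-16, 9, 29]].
R = [[0, 0, 4], [1, 0, 0], [0, 1, 0]]

The invariant factors of A (the non-unit diagonal entries of the Smith normal form of xI - A over ℚ[x]) are x^3 - 4, each dividing the next. The characteristic polynomial is their product, x^3 - 4.

The rational canonical form is the block-diagonal matrix of companion matrices C(f_i):
R = [[0, 0, 4], [1, 0, 0], [0, 1, 0]].

Note the characteristic polynomial does not split into linear factors over ℚ, so A has no Jordan form over ℚ; the rational canonical form exists over any field.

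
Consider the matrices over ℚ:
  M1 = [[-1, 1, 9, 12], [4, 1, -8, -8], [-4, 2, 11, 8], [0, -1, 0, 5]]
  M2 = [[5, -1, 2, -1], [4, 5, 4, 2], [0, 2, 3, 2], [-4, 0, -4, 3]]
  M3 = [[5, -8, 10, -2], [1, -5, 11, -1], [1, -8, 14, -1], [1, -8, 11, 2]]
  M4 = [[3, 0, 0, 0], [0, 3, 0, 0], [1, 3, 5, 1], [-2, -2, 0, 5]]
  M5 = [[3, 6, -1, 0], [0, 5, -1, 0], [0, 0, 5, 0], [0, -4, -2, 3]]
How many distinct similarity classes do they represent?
Characteristic polynomials: χ_{M1} = (x - 5)^2(x - 3)^2, χ_{M2} = (x - 5)^2(x - 3)^2, χ_{M3} = (x - 5)^2(x - 3)^2, χ_{M4} = (x - 5)^2(x - 3)^2, χ_{M5} = (x - 5)^2(x - 3)^2.

{M1}: invariant factors (x - 5)^2(x - 3)^2.

{M2, M3, M4, M5}: invariant factors x - 3, (x - 5)^2(x - 3).

Matrices are similar if and only if their invariant-factor lists agree; the partition into similarity classes is {M1}, {M2, M3, M4, M5}.

2 classes: {M1}, {M2, M3, M4, M5}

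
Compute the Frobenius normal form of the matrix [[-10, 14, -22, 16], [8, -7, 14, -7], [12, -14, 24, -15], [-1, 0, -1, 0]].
R = [[0, 0, 0, 0], [1, 0, 0, 5], [0, 1, 0, -11], [0, 0, 1, 7]]

The invariant factors of A (the non-unit diagonal entries of the Smith normal form of xI - A over ℚ[x]) are x(x - 5)(x - 1)^2, each dividing the next. The characteristic polynomial is their product, x(x - 5)(x - 1)^2.

The rational canonical form is the block-diagonal matrix of companion matrices C(f_i):
R = [[0, 0, 0, 0], [1, 0, 0, 5], [0, 1, 0, -11], [0, 0, 1, 7]].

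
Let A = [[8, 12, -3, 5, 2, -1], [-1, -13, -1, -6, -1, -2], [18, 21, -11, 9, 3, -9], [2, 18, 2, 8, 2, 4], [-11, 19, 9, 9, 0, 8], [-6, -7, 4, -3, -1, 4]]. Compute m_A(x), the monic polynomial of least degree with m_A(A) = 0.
The characteristic polynomial factors as (x - 1)^4(x + 4)^2. The minimal polynomial is ∏(x - λ)^{k_λ} where k_λ is the size of the largest Jordan block at λ.

For λ = -4: rank(A + 4I) = 5, and the largest Jordan block has size 2 (the smallest k with rank((A + 4I)^k) = rank((A + 4I)^(k+1))).
For λ = 1: rank(A - I) = 4, and the largest Jordan block has size 3 (the smallest k with rank((A - I)^k) = rank((A - I)^(k+1))).

So m_A(x) = (x - 1)^3(x + 4)^2.

m_A(x) = (x - 1)^3(x + 4)^2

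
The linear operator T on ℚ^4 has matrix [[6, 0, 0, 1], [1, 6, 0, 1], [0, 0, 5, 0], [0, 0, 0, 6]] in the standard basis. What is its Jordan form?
J = [[5, 0, 0, 0], [0, 6, 1, 0], [0, 0, 6, 1], [0, 0, 0, 6]]

The characteristic polynomial is det(xI - A) = (x - 6)^3(x - 5), so the eigenvalues are 5 (algebraic multiplicity 1), 6 (algebraic multiplicity 3).

For λ = 5: algebraic multiplicity 1 gives one 1×1 block.

For λ = 6: rank(A - 6I) = 3, rank((A - 6I)^2) = 2, rank((A - 6I)^3) = 1. The eigenspace has dimension 4 - 3 = 1, so there is 1 Jordan block; the rank sequence gives block sizes [3].

Assembling the blocks gives the Jordan form J above.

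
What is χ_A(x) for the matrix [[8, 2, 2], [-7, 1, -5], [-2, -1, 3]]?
xI - A = [[x - 8, -2, -2], [7, x - 1, 5], [2, 1, x - 3]].

Expanding det(xI - A) along the first row:
det(xI - A) = + (x - 8)·det([[x - 1, 5], [1, x - 3]]) - (-2)·det([[7, 5], [2, x - 3]]) + (-2)·det([[7, x - 1], [2, 1]]).

Evaluating gives χ_A(x) = x^3 - 12x^2 + 48x - 64 = (x - 4)^3.

χ_A(x) = (x - 4)^3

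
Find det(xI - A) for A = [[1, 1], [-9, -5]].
χ_A(x) = (x + 2)^2

xI - A = [[x - 1, -1], [9, x + 5]].

Expanding det(xI - A) along the first row:
det(xI - A) = + (x - 1)·det([[x + 5]]) - (-1)·det([[9]]).

Evaluating gives χ_A(x) = x^2 + 4x + 4 = (x + 2)^2.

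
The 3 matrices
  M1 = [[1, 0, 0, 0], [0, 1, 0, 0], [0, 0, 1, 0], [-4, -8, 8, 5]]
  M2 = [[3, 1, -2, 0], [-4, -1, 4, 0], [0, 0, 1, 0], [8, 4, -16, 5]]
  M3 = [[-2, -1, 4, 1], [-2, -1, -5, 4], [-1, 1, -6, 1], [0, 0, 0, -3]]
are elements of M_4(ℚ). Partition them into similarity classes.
3 classes: {M1}, {M2}, {M3}

Characteristic polynomials: χ_{M1} = (x - 5)(x - 1)^3, χ_{M2} = (x - 5)(x - 1)^3, χ_{M3} = (x + 3)^4.

{M1}: invariant factors x - 1, x - 1, (x - 5)(x - 1).

{M2}: invariant factors x - 1, (x - 5)(x - 1)^2.

{M3}: invariant factors x + 3, (x + 3)^3.

Matrices are similar if and only if their invariant-factor lists agree; the partition into similarity classes is {M1}, {M2}, {M3}.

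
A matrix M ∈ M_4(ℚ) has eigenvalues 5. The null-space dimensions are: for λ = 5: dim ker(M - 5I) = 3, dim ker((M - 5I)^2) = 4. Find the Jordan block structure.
Jordan blocks: (5, 2), (5, 1), (5, 1)

λ = 5: successive nullity increments [3, 1] count blocks of size ≥ k; block sizes are [2, 1, 1].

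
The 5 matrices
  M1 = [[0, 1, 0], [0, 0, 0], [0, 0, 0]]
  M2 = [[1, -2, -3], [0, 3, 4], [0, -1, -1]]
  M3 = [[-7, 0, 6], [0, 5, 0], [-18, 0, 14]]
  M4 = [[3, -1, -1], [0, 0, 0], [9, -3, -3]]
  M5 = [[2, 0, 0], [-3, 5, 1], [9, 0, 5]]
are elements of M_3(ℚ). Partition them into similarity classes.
Characteristic polynomials: χ_{M1} = x^3, χ_{M2} = (x - 1)^3, χ_{M3} = (x - 5)^2(x - 2), χ_{M4} = x^3, χ_{M5} = (x - 5)^2(x - 2).

{M1, M4}: invariant factors x, x^2.

{M2}: invariant factors (x - 1)^3.

{M3}: invariant factors x - 5, (x - 5)(x - 2).

{M5}: invariant factors (x - 5)^2(x - 2).

Matrices are similar if and only if their invariant-factor lists agree; the partition into similarity classes is {M1, M4}, {M2}, {M3}, {M5}.

4 classes: {M1, M4}, {M2}, {M3}, {M5}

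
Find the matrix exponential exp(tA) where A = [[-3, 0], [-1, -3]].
A has Jordan form J = [[-3, 1], [0, -3]] with A = PJP^{-1}, so e^{tA} = P e^{tJ} P^{-1}.

For a Jordan block J_k(λ), e^{tJ_k(λ)} = e^{λt} · (I + tN + t^2 N^2/2! + ... + t^{k-1} N^{k-1}/(k-1)!) where N is the nilpotent superdiagonal part.

Assembling the blocks and conjugating back gives the entries of e^{tA} as shown above.

e^{tA} = [[e^{-3*t}, 0], [-t*e^{-3*t}, e^{-3*t}]]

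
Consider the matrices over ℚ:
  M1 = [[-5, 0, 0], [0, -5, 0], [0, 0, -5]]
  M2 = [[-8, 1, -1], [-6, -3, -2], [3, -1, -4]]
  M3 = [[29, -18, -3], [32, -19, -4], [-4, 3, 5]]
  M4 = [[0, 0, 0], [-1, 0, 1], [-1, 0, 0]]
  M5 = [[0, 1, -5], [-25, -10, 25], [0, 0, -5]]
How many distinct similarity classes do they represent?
Characteristic polynomials: χ_{M1} = (x + 5)^3, χ_{M2} = (x + 5)^3, χ_{M3} = (x - 5)^3, χ_{M4} = x^3, χ_{M5} = (x + 5)^3.

{M1}: invariant factors x + 5, x + 5, x + 5.

{M2, M5}: invariant factors x + 5, (x + 5)^2.

{M3}: invariant factors (x - 5)^3.

{M4}: invariant factors x^3.

Matrices are similar if and only if their invariant-factor lists agree; the partition into similarity classes is {M1}, {M2, M5}, {M3}, {M4}.

4 classes: {M1}, {M2, M5}, {M3}, {M4}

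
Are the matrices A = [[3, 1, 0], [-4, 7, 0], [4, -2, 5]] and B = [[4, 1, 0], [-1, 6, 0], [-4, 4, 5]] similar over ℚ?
Yes.

Two matrices over a field are similar if and only if they have the same invariant factors.

Both A and B have characteristic polynomial (x - 5)^3 and minimal polynomial (x - 5)^2. Computing further, both have invariant factors x - 5, (x - 5)^2. Hence A and B are similar.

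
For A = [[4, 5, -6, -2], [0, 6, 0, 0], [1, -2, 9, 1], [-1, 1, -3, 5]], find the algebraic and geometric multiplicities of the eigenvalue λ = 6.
algebraic multiplicity 4, geometric multiplicity 2

The characteristic polynomial is (x - 6)^4, so the factor x - 6 appears with exponent 4: the algebraic multiplicity is 4.

rank(A - 6I) = 2, so the eigenspace has dimension 4 - 2 = 2: the geometric multiplicity is 2.

Since 2 < 4, A is not diagonalizable.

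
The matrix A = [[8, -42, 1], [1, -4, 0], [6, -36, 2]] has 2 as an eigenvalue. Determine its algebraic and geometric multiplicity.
The characteristic polynomial is (x - 2)^3, so the factor x - 2 appears with exponent 3: the algebraic multiplicity is 3.

rank(A - 2I) = 2, so the eigenspace has dimension 3 - 2 = 1: the geometric multiplicity is 1.

Since 1 < 3, A is not diagonalizable.

algebraic multiplicity 3, geometric multiplicity 1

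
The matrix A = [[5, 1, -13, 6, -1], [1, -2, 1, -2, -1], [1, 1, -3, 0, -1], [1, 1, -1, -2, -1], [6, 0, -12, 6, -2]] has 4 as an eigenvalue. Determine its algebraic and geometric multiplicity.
The characteristic polynomial is (x - 4)(x + 2)^4, so the factor x - 4 appears with exponent 1: the algebraic multiplicity is 1.

rank(A - 4I) = 4, so the eigenspace has dimension 5 - 4 = 1: the geometric multiplicity is 1.

algebraic multiplicity 1, geometric multiplicity 1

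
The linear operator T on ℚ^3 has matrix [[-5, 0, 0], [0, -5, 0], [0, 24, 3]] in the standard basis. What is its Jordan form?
The characteristic polynomial is det(xI - A) = (x - 3)(x + 5)^2, so the eigenvalues are -5 (algebraic multiplicity 2), 3 (algebraic multiplicity 1).

For λ = -5: rank(A + 5I) = 1. The eigenspace has dimension 3 - 1 = 2, so there are 2 Jordan blocks; the rank sequence gives block sizes [1, 1].

For λ = 3: algebraic multiplicity 1 gives one 1×1 block.

Assembling the blocks gives the Jordan form J above.

J = [[-5, 0, 0], [0, -5, 0], [0, 0, 3]]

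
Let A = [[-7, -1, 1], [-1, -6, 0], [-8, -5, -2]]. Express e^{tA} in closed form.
A has Jordan form J = [[-5, 1, 0], [0, -5, 1], [0, 0, -5]] with A = PJP^{-1}, so e^{tA} = P e^{tJ} P^{-1}.

For a Jordan block J_k(λ), e^{tJ_k(λ)} = e^{λt} · (I + tN + t^2 N^2/2! + ... + t^{k-1} N^{k-1}/(k-1)!) where N is the nilpotent superdiagonal part.

Assembling the blocks and conjugating back gives the entries of e^{tA} as shown above.

e^{tA} = [[(-3*t^2 - 4*t + 2)*e^{-5*t}/2, -t*(t + 1)*e^{-5*t}, t*(t + 2)*e^{-5*t}/2], [t*(3*t - 2)*e^{-5*t}/2, (t^2 - t + 1)*e^{-5*t}, -t^2*e^{-5*t}/2], [t*(-3*t - 16)*e^{-5*t}/2, t*(-t - 5)*e^{-5*t}, (t^2 + 6*t + 2)*e^{-5*t}/2]]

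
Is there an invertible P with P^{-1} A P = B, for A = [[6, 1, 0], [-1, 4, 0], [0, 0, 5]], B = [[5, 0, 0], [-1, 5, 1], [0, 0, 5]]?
Two matrices over a field are similar if and only if they have the same invariant factors.

Both A and B have characteristic polynomial (x - 5)^3 and minimal polynomial (x - 5)^2. Computing further, both have invariant factors x - 5, (x - 5)^2. Hence A and B are similar.

Yes.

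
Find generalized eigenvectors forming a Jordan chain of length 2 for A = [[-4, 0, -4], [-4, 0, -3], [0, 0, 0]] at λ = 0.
v_1 = [[-1, -2, 1]]^T, v_2 = [[0, 1, 0]]^T

We seek v_1 ∈ ker(A^2) \ ker(A), then set v_{i+1} = A v_i.

One such chain is v_1 = [[-1, -2, 1]]^T, v_2 = [[0, 1, 0]]^T. Check: A v_2 = [[0, 0, 0]]^T = 0.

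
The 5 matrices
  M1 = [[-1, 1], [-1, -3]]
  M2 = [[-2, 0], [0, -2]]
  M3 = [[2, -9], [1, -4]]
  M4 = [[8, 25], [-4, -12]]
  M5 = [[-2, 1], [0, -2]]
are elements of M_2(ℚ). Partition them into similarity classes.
3 classes: {M1, M4, M5}, {M2}, {M3}

Characteristic polynomials: χ_{M1} = (x + 2)^2, χ_{M2} = (x + 2)^2, χ_{M3} = (x + 1)^2, χ_{M4} = (x + 2)^2, χ_{M5} = (x + 2)^2.

{M1, M4, M5}: invariant factors (x + 2)^2.

{M2}: invariant factors x + 2, x + 2.

{M3}: invariant factors (x + 1)^2.

Matrices are similar if and only if their invariant-factor lists agree; the partition into similarity classes is {M1, M4, M5}, {M2}, {M3}.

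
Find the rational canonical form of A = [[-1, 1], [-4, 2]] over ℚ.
R = [[0, -2], [1, 1]]

The invariant factors of A (the non-unit diagonal entries of the Smith normal form of xI - A over ℚ[x]) are x^2 - x + 2, each dividing the next. The characteristic polynomial is their product, x^2 - x + 2.

The rational canonical form is the block-diagonal matrix of companion matrices C(f_i):
R = [[0, -2], [1, 1]].

Note the characteristic polynomial does not split into linear factors over ℚ, so A has no Jordan form over ℚ; the rational canonical form exists over any field.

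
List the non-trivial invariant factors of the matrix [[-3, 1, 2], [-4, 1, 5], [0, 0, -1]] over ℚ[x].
The Jordan structure of A has elementary divisors (x + 1)^3. Arranging the block sizes at each eigenvalue in decreasing order and taking row products gives the invariant factors.

Invariant factors (smallest first, each dividing the next): (x + 1)^3.

Check: the last factor (x + 1)^3 is the minimal polynomial, and the product (x + 1)^3 is the characteristic polynomial.

(x + 1)^3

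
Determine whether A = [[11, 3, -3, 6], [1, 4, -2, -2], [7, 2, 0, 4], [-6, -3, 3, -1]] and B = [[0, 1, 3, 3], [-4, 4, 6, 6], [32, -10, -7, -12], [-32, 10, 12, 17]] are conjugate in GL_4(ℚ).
Yes.

Two matrices over a field are similar if and only if they have the same invariant factors.

Both A and B have characteristic polynomial (x - 5)^2(x - 2)^2 and minimal polynomial (x - 5)(x - 2)^2. Computing further, both have invariant factors x - 5, (x - 5)(x - 2)^2. Hence A and B are similar.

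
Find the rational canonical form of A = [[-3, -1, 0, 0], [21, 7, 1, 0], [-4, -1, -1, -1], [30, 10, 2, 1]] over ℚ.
R = [[0, 0, 0, -1], [1, 0, 0, -4], [0, 1, 0, -2], [0, 0, 1, 4]]

The invariant factors of A (the non-unit diagonal entries of the Smith normal form of xI - A over ℚ[x]) are (x^2 - 2x - 1)^2, each dividing the next. The characteristic polynomial is their product, (x^2 - 2x - 1)^2.

The rational canonical form is the block-diagonal matrix of companion matrices C(f_i):
R = [[0, 0, 0, -1], [1, 0, 0, -4], [0, 1, 0, -2], [0, 0, 1, 4]].

Note the characteristic polynomial does not split into linear factors over ℚ, so A has no Jordan form over ℚ; the rational canonical form exists over any field.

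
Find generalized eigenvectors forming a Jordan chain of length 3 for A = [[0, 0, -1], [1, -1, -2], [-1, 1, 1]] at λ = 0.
We seek v_1 ∈ ker(A^3) \ ker(A^2), then set v_{i+1} = A v_i.

One such chain is v_1 = [[1, 0, 0]]^T, v_2 = [[0, 1, -1]]^T, v_3 = [[1, 1, 0]]^T. Check: A v_3 = [[0, 0, 0]]^T = 0.

v_1 = [[1, 0, 0]]^T, v_2 = [[0, 1, -1]]^T, v_3 = [[1, 1, 0]]^T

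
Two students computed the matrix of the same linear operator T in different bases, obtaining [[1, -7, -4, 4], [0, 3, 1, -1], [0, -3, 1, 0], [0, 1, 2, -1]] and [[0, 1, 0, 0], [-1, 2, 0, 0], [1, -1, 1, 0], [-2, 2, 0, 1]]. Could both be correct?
Both have characteristic polynomial (x - 1)^4, but the minimal polynomial of A is (x - 1)^3 while the minimal polynomial of B is (x - 1)^2. The minimal polynomial is a similarity invariant, so A and B are not similar.

No.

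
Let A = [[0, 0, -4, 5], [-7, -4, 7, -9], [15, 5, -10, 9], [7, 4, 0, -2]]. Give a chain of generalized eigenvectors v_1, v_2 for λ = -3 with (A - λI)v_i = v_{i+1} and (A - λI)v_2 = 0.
We seek v_1 ∈ ker((A + 3I)^2) \ ker(A + 3I), then set v_{i+1} = (A + 3I) v_i.

One such chain is v_1 = [[-1, 2, -1, 0]]^T, v_2 = [[1, -2, 2, 1]]^T. Check: (A + 3I) v_2 = [[0, 0, 0, 0]]^T = 0.

v_1 = [[-1, 2, -1, 0]]^T, v_2 = [[1, -2, 2, 1]]^T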